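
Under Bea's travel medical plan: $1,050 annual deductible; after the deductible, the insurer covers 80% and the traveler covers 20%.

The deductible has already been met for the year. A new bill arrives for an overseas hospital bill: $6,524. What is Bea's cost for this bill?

With the deductible met, the entire $6,524 is subject to coinsurance.
20% of $6,524 = $1,304.80 falls to the traveler.

$1,304.80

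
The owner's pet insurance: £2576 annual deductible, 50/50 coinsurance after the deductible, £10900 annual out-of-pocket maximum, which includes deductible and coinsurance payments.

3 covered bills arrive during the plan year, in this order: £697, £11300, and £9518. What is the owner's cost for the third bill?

£3613.50

Bill 1, £697: fully absorbed by the deductible. Owner owes £697 (running OOP £697).
Bill 2, £11300: £1879 finishes the deductible; £9421 goes to coinsurance; owner's 50% is £4710.50. Cost to owner: £6589.50. OOP to date £7286.50.
Bill 3, £9518: deductible met; 50% of £9518 = £4759. That would push OOP to £12045.50, over the £10900 cap, so owner pays £10900 − £7286.50 = £3613.50.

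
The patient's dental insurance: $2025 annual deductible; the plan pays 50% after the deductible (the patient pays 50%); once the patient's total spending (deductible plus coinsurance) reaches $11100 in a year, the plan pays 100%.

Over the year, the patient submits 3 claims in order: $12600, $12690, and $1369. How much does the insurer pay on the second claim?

Claim 1 — $12600: $2025 to deductible, leaving $10575; patient's 50% is $5287.50. Patient pays $7312.50; OOP now $7312.50. Plan pays $12600 − $7312.50 = $5287.50.
Claim 2 — $12690: deductible met; 50% of $12690 = $6345. That would push OOP to $13657.50, over the $11100 cap, so patient pays $11100 − $7312.50 = $3787.50. Insurer: $12690 − $3787.50 = $8902.50.

$8902.50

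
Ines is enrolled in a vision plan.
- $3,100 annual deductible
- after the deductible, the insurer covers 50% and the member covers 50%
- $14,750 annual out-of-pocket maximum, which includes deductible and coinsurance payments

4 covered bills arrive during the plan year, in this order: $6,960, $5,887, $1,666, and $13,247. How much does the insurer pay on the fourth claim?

$7,303.50

Claim 1 — $6,960: $3,100 to deductible, leaving $3,860; 50% of $3,860 = $1,930. Member owes $5,030 (running OOP $5,030). Insurer: $6,960 − $5,030 = $1,930.
Claim 2 — $5,887: 50% coinsurance on $5,887 = $2,943.50. Cost to member: $2,943.50. OOP to date $7,973.50. Plan pays $5,887 − $2,943.50 = $2,943.50.
Claim 3 — $1,666: deductible already satisfied, so member's share is 50% × $1,666 = $833. Member pays $833; OOP now $8,806.50. Plan pays $1,666 − $833 = $833.
Claim 4 — $13,247: deductible met; 50% of $13,247 = $6,623.50. OOP would hit $15,430 > $14,750, so the cap limits the member to $14,750 − $8,806.50 = $5,943.50. Plan pays $13,247 − $5,943.50 = $7,303.50.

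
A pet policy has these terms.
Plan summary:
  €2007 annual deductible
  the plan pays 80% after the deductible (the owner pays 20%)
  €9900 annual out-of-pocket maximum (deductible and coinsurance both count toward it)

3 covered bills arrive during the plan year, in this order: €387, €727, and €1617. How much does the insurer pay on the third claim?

€579.20

Claim 1 — €387: entire amount goes to the deductible. Owner owes €387 (running OOP €387). Plan pays €387 − €387 = €0.
Claim 2 — €727: entire amount goes to the deductible. Owner pays €727; OOP now €1114. Plan pays €727 − €727 = €0.
Claim 3 — €1617: €893 to deductible, leaving €724; coinsurance €724 × 20% = €144.80. Owner pays €1037.80; OOP now €2151.80. Insurer: €1617 − €1037.80 = €579.20.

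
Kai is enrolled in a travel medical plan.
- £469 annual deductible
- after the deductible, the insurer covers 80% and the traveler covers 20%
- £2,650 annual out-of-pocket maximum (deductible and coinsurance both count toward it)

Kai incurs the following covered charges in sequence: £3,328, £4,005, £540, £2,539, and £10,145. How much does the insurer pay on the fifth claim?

#1 (£3,328): deductible takes £469, £2,859 remains; coinsurance £2,859 × 20% = £571.80. Cost to traveler: £1,040.80. OOP to date £1,040.80. Insurer: £3,328 − £1,040.80 = £2,287.20.
#2 (£4,005): deductible already satisfied, so traveler's share is 20% × £4,005 = £801. Traveler pays £801; OOP now £1,841.80. Insurer: £4,005 − £801 = £3,204.
#3 (£540): deductible met; 20% of £540 = £108. Traveler pays £108; OOP now £1,949.80. Insurer: £540 − £108 = £432.
#4 (£2,539): deductible met; 20% of £2,539 = £507.80. Traveler pays £507.80; OOP now £2,457.60. Plan pays £2,539 − £507.80 = £2,031.20.
#5 (£10,145): deductible met; 20% of £10,145 = £2,029. Adding that to £2,457.60 gives £4,486.60, past the £2,650 cap; traveler pays only £2,650 − £2,457.60 = £192.40. Insurer: £10,145 − £192.40 = £9,952.60.

£9,952.60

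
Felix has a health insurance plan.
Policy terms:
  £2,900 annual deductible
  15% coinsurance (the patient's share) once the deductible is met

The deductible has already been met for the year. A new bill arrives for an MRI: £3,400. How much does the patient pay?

£510

With the deductible met, the entire £3,400 is subject to coinsurance.
15% of £3,400 = £510 falls to the patient.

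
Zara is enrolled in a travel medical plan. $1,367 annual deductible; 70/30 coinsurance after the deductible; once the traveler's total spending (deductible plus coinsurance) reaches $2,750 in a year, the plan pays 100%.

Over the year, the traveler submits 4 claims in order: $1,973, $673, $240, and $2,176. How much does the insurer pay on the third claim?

Claim 1 — $1,973: $1,367 finishes the deductible; $606 goes to coinsurance; traveler's 30% is $181.80. Traveler pays $1,548.80; OOP now $1,548.80. Insurer: $1,973 − $1,548.80 = $424.20.
Claim 2 — $673: deductible met; 30% of $673 = $201.90. Traveler pays $201.90; OOP now $1,750.70. Insurer: $673 − $201.90 = $471.10.
Claim 3 — $240: deductible met; 30% of $240 = $72. Cost to traveler: $72. OOP to date $1,822.70. Plan pays $240 − $72 = $168.

$168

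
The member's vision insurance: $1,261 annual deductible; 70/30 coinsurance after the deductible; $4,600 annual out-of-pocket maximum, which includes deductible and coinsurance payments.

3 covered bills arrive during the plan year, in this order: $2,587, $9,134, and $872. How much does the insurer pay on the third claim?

$671

Claim 1 ($2,587): $1,261 finishes the deductible; $1,326 goes to coinsurance; coinsurance $1,326 × 30% = $397.80. Cost to member: $1,658.80. OOP to date $1,658.80. Plan pays $2,587 − $1,658.80 = $928.20.
Claim 2 ($9,134): deductible already satisfied, so member's share is 30% × $9,134 = $2,740.20. Member pays $2,740.20; OOP now $4,399. Plan pays $9,134 − $2,740.20 = $6,393.80.
Claim 3 ($872): deductible already satisfied, so member's share is 30% × $872 = $261.60. OOP would hit $4,660.60 > $4,600, so the cap limits the member to $4,600 − $4,399 = $201. Plan pays $872 − $201 = $671.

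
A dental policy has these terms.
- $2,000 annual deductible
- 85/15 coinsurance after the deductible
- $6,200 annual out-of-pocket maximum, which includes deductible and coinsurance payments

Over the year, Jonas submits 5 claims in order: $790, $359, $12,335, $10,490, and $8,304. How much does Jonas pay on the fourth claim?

$1,573.50

Claim 1 ($790): fully absorbed by the deductible. Cost to patient: $790. OOP to date $790.
Claim 2 ($359): all of it applies to the deductible. Patient pays $359; OOP now $1,149.
Claim 3 ($12,335): $851 to deductible, leaving $11,484; coinsurance $11,484 × 15% = $1,722.60. Patient pays $2,573.60; OOP now $3,722.60.
Claim 4 ($10,490): deductible met; 15% of $10,490 = $1,573.50. Cost to patient: $1,573.50. OOP to date $5,296.10.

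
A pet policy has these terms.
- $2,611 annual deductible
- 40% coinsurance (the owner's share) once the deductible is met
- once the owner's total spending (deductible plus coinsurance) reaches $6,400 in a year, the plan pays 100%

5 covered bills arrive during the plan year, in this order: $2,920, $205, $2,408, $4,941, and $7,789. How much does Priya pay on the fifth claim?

Claim 1 — $2,920: $2,611 finishes the deductible; $309 goes to coinsurance; 40% of $309 = $123.60. Owner owes $2,734.60 (running OOP $2,734.60).
Claim 2 — $205: deductible met; 40% of $205 = $82. Owner pays $82; OOP now $2,816.60.
Claim 3 — $2,408: deductible met; 40% of $2,408 = $963.20. Owner owes $963.20 (running OOP $3,779.80).
Claim 4 — $4,941: deductible already satisfied, so owner's share is 40% × $4,941 = $1,976.40. Owner owes $1,976.40 (running OOP $5,756.20).
Claim 5 — $7,789: 40% coinsurance on $7,789 = $3,115.60. OOP would hit $8,871.80 > $6,400, so the cap limits the owner to $6,400 − $5,756.20 = $643.80.

$643.80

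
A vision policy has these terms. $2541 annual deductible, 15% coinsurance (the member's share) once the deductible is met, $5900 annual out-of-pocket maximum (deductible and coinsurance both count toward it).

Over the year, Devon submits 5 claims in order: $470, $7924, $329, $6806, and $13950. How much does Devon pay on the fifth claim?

$1410.80

Bill 1, $470: fully absorbed by the deductible. Member owes $470 (running OOP $470).
Bill 2, $7924: deductible takes $2071, $5853 remains; 15% of $5853 = $877.95. Member pays $2948.95; OOP now $3418.95.
Bill 3, $329: deductible already satisfied, so member's share is 15% × $329 = $49.35. Cost to member: $49.35. OOP to date $3468.30.
Bill 4, $6806: deductible already satisfied, so member's share is 15% × $6806 = $1020.90. Cost to member: $1020.90. OOP to date $4489.20.
Bill 5, $13950: 15% coinsurance on $13950 = $2092.50. OOP would hit $6581.70 > $5900, so the cap limits the member to $5900 − $4489.20 = $1410.80.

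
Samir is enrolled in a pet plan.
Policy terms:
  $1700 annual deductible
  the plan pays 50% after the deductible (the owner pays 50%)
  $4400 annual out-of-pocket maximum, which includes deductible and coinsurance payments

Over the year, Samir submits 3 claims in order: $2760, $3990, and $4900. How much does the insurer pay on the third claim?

Claim 1 — $2760: $1700 to deductible, leaving $1060; 50% of $1060 = $530. Cost to owner: $2230. OOP to date $2230. Insurer: $2760 − $2230 = $530.
Claim 2 — $3990: deductible already satisfied, so owner's share is 50% × $3990 = $1995. Owner owes $1995 (running OOP $4225). Plan pays $3990 − $1995 = $1995.
Claim 3 — $4900: deductible met; 50% of $4900 = $2450. Adding that to $4225 gives $6675, past the $4400 cap; owner pays only $4400 − $4225 = $175. Insurer: $4900 − $175 = $4725.

$4725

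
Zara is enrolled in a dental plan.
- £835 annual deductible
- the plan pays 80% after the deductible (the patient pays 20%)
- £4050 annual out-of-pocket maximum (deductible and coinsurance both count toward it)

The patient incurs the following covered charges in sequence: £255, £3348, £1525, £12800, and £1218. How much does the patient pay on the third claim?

#1 (£255): all of it applies to the deductible. Patient pays £255; OOP now £255.
#2 (£3348): £580 finishes the deductible; £2768 goes to coinsurance; patient's 20% is £553.60. Patient owes £1133.60 (running OOP £1388.60).
#3 (£1525): deductible met; 20% of £1525 = £305. Patient pays £305; OOP now £1693.60.

£305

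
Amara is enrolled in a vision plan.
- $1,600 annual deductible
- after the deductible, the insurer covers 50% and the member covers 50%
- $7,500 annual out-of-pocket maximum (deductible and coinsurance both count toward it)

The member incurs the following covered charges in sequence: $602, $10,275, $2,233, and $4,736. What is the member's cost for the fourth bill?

$145

#1 ($602): fully absorbed by the deductible. Cost to member: $602. OOP to date $602.
#2 ($10,275): $998 finishes the deductible; $9,277 goes to coinsurance; member's 50% is $4,638.50. Cost to member: $5,636.50. OOP to date $6,238.50.
#3 ($2,233): deductible already satisfied, so member's share is 50% × $2,233 = $1,116.50. Member owes $1,116.50 (running OOP $7,355).
#4 ($4,736): deductible already satisfied, so member's share is 50% × $4,736 = $2,368. Adding that to $7,355 gives $9,723, past the $7,500 cap; member pays only $7,500 − $7,355 = $145.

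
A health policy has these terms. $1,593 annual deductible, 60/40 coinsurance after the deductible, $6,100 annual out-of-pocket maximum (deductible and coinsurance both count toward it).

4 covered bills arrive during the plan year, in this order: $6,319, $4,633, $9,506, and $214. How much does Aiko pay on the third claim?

Claim 1 — $6,319: $1,593 finishes the deductible; $4,726 goes to coinsurance; patient's 40% is $1,890.40. Patient pays $3,483.40; OOP now $3,483.40.
Claim 2 — $4,633: deductible met; 40% of $4,633 = $1,853.20. Cost to patient: $1,853.20. OOP to date $5,336.60.
Claim 3 — $9,506: deductible met; 40% of $9,506 = $3,802.40. OOP would hit $9,139 > $6,100, so the cap limits the patient to $6,100 − $5,336.60 = $763.40.

$763.40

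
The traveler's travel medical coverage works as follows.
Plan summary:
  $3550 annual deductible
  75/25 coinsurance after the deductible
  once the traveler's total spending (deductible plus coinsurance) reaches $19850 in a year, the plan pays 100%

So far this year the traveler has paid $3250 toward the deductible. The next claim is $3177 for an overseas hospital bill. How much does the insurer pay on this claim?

$2157.75

Deductible still to meet: $3550 − $3250 = $300.
The remaining $2877 (= $3177 − $300) moves to coinsurance.
25% of $2877 = $719.25 falls to the traveler.
So the traveler owes $300 + $719.25 = $1019.25 before any cap.
Total out-of-pocket so far would be $3250 + $1019.25 = $4269.25, below the $19850 cap — no reduction.
The insurer covers the remainder: $3177 − $1019.25 = $2157.75.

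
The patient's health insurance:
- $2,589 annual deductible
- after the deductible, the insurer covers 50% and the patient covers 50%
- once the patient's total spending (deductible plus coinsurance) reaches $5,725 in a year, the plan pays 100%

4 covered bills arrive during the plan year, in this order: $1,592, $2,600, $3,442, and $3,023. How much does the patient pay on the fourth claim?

$613.50

#1 ($1,592): all of it applies to the deductible. Cost to patient: $1,592. OOP to date $1,592.
#2 ($2,600): $997 to deductible, leaving $1,603; 50% of $1,603 = $801.50. Cost to patient: $1,798.50. OOP to date $3,390.50.
#3 ($3,442): deductible met; 50% of $3,442 = $1,721. Patient owes $1,721 (running OOP $5,111.50).
#4 ($3,023): 50% coinsurance on $3,023 = $1,511.50. OOP would hit $6,623 > $5,725, so the cap limits the patient to $5,725 − $5,111.50 = $613.50.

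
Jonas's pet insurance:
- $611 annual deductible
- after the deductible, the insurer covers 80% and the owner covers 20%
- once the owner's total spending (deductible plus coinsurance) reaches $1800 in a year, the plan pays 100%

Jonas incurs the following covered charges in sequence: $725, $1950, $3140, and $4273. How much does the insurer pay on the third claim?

$2512

Claim 1 — $725: deductible takes $611, $114 remains; owner's 20% is $22.80. Cost to owner: $633.80. OOP to date $633.80. Plan pays $725 − $633.80 = $91.20.
Claim 2 — $1950: deductible met; 20% of $1950 = $390. Owner owes $390 (running OOP $1023.80). Insurer: $1950 − $390 = $1560.
Claim 3 — $3140: deductible met; 20% of $3140 = $628. Owner pays $628; OOP now $1651.80. Insurer: $3140 − $628 = $2512.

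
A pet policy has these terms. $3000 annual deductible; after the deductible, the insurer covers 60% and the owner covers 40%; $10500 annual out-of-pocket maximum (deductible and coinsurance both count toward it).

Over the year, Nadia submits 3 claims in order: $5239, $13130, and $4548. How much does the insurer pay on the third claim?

Claim 1 ($5239): deductible takes $3000, $2239 remains; owner's 40% is $895.60. Cost to owner: $3895.60. OOP to date $3895.60. Plan pays $5239 − $3895.60 = $1343.40.
Claim 2 ($13130): deductible already satisfied, so owner's share is 40% × $13130 = $5252. Owner pays $5252; OOP now $9147.60. Insurer: $13130 − $5252 = $7878.
Claim 3 ($4548): deductible met; 40% of $4548 = $1819.20. Adding that to $9147.60 gives $10966.80, past the $10500 cap; owner pays only $10500 − $9147.60 = $1352.40. Plan pays $4548 − $1352.40 = $3195.60.

$3195.60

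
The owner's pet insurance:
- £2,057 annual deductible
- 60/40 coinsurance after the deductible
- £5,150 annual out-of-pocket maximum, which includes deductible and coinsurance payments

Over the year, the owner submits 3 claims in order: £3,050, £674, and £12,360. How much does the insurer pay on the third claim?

Claim 1 (£3,050): £2,057 to deductible, leaving £993; coinsurance £993 × 40% = £397.20. Cost to owner: £2,454.20. OOP to date £2,454.20. Plan pays £3,050 − £2,454.20 = £595.80.
Claim 2 (£674): 40% coinsurance on £674 = £269.60. Owner owes £269.60 (running OOP £2,723.80). Plan pays £674 − £269.60 = £404.40.
Claim 3 (£12,360): deductible already satisfied, so owner's share is 40% × £12,360 = £4,944. Adding that to £2,723.80 gives £7,667.80, past the £5,150 cap; owner pays only £5,150 − £2,723.80 = £2,426.20. Plan pays £12,360 − £2,426.20 = £9,933.80.

£9,933.80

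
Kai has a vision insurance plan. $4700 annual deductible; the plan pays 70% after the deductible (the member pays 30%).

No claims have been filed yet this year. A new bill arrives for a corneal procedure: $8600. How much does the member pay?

Deductible not yet touched, so the first $4700 of the bill goes to the deductible.
That leaves $8600 − $4700 = $3900 for coinsurance.
Member's 30% share of $3900 is $1170.
That puts the member's cost at $4700 + $1170 = $5870.

$5870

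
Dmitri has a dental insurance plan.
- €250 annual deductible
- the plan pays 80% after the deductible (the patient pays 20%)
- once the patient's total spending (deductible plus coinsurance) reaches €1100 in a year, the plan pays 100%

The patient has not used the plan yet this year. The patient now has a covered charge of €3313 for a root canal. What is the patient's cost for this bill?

€862.60

The full €250 deductible is still open; €250 of this bill applies to it.
That leaves €3313 − €250 = €3063 for coinsurance.
Coinsurance: €3063 × 20% = €612.60.
So the patient owes €250 + €612.60 = €862.60 before any cap.
Total out-of-pocket so far would be €0 + €862.60 = €862.60, below the €1100 cap — no reduction.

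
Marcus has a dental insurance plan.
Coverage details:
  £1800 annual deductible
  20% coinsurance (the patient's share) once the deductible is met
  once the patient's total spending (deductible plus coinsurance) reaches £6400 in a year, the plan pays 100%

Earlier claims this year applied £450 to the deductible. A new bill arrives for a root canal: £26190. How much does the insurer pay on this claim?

£20240

£450 of the £1800 deductible is already met, leaving £1350.
That leaves £26190 − £1350 = £24840 for coinsurance.
20% of £24840 = £4968 falls to the patient.
Patient responsibility before any cap: £1350 + £4968 = £6318.
Adding £6318 to the £450 already spent would give £6768, which exceeds the £6400 cap; the patient pays just £6400 − £450 = £5950.
The plan picks up £26190 − £5950 = £20240.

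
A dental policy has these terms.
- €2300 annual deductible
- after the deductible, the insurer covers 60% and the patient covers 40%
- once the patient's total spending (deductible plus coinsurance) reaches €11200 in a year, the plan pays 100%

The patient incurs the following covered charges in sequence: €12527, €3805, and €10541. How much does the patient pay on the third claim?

€3287.20

Claim 1 (€12527): €2300 to deductible, leaving €10227; patient's 40% is €4090.80. Patient pays €6390.80; OOP now €6390.80.
Claim 2 (€3805): 40% coinsurance on €3805 = €1522. Cost to patient: €1522. OOP to date €7912.80.
Claim 3 (€10541): deductible met; 40% of €10541 = €4216.40. OOP would hit €12129.20 > €11200, so the cap limits the patient to €11200 − €7912.80 = €3287.20.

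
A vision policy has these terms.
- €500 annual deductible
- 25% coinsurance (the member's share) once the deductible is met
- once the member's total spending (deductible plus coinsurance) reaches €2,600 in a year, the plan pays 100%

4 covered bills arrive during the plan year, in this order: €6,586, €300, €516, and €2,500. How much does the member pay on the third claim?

€129

Bill 1, €6,586: €500 finishes the deductible; €6,086 goes to coinsurance; member's 25% is €1,521.50. Member owes €2,021.50 (running OOP €2,021.50).
Bill 2, €300: deductible already satisfied, so member's share is 25% × €300 = €75. Member pays €75; OOP now €2,096.50.
Bill 3, €516: deductible met; 25% of €516 = €129. Cost to member: €129. OOP to date €2,225.50.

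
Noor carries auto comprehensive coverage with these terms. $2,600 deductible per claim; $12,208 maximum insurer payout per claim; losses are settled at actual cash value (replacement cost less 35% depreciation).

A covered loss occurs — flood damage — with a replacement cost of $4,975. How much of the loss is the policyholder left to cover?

Depreciate 35%: the covered value is $4,975 × 0.65 = $3,233.75.
Subtract the deductible: $3,233.75 − $2,600 = $633.75.
That's under the $12,208 cap, so the insurer reimburses the full $633.75.
The policyholder bears the rest of the original loss: $4,975 − $633.75 = $4,341.25.

$4,341.25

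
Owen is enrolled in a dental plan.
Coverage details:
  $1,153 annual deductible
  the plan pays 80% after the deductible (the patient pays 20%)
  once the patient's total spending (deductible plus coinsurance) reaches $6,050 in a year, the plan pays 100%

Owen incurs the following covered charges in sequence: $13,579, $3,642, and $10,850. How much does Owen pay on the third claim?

$1,683.40

Claim 1 — $13,579: $1,153 finishes the deductible; $12,426 goes to coinsurance; 20% of $12,426 = $2,485.20. Patient owes $3,638.20 (running OOP $3,638.20).
Claim 2 — $3,642: 20% coinsurance on $3,642 = $728.40. Patient owes $728.40 (running OOP $4,366.60).
Claim 3 — $10,850: deductible met; 20% of $10,850 = $2,170. OOP would hit $6,536.60 > $6,050, so the cap limits the patient to $6,050 − $4,366.60 = $1,683.40.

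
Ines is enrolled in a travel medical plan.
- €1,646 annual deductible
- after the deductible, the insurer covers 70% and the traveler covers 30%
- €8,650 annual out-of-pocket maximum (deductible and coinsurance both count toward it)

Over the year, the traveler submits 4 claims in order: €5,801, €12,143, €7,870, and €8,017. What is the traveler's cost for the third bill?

Claim 1 (€5,801): €1,646 to deductible, leaving €4,155; coinsurance €4,155 × 30% = €1,246.50. Cost to traveler: €2,892.50. OOP to date €2,892.50.
Claim 2 (€12,143): deductible met; 30% of €12,143 = €3,642.90. Traveler pays €3,642.90; OOP now €6,535.40.
Claim 3 (€7,870): deductible already satisfied, so traveler's share is 30% × €7,870 = €2,361. OOP would hit €8,896.40 > €8,650, so the cap limits the traveler to €8,650 − €6,535.40 = €2,114.60.

€2,114.60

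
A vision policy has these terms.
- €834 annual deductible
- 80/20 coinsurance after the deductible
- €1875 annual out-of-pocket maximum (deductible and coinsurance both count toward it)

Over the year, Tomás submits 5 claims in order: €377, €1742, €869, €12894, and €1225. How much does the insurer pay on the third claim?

Claim 1 (€377): all of it applies to the deductible. Member pays €377; OOP now €377. Insurer: €377 − €377 = €0.
Claim 2 (€1742): €457 to deductible, leaving €1285; coinsurance €1285 × 20% = €257. Member owes €714 (running OOP €1091). Plan pays €1742 − €714 = €1028.
Claim 3 (€869): deductible met; 20% of €869 = €173.80. Member pays €173.80; OOP now €1264.80. Insurer: €869 − €173.80 = €695.20.

€695.20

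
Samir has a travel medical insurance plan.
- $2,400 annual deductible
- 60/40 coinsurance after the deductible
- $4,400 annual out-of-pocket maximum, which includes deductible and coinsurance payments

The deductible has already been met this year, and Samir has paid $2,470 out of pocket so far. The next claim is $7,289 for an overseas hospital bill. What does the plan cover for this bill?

$5,359

The deductible is already satisfied, so the full bill goes to coinsurance.
Coinsurance: $7,289 × 40% = $2,915.60.
Year-to-date out-of-pocket would reach $2,470 + $2,915.60 = $5,385.60, above the $4,400 maximum, so the traveler pays only $4,400 − $2,470 = $1,930.
The insurer covers the remainder: $7,289 − $1,930 = $5,359.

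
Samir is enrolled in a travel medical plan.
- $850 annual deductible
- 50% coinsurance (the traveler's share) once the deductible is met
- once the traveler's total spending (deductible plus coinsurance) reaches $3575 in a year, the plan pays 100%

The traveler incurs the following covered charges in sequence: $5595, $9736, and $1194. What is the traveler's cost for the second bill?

$352.50

#1 ($5595): $850 finishes the deductible; $4745 goes to coinsurance; 50% of $4745 = $2372.50. Traveler pays $3222.50; OOP now $3222.50.
#2 ($9736): deductible already satisfied, so traveler's share is 50% × $9736 = $4868. OOP would hit $8090.50 > $3575, so the cap limits the traveler to $3575 − $3222.50 = $352.50.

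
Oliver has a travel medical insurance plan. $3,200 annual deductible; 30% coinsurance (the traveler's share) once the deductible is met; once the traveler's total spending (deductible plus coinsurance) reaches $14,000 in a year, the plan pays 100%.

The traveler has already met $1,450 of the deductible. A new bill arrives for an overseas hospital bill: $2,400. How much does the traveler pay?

Remaining deductible: $3,200 − $1,450 = $1,750.
After the $1,750 deductible portion, $2,400 − $1,750 = $650 is subject to coinsurance.
Coinsurance: $650 × 30% = $195.
So the traveler owes $1,750 + $195 = $1,945 before any cap.
Total out-of-pocket so far would be $1,450 + $1,945 = $3,395, below the $14,000 cap — no reduction.

$1,945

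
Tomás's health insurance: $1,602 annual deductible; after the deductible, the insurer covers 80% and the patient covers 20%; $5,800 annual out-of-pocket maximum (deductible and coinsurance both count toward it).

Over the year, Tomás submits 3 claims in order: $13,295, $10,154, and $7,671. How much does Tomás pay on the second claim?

Claim 1 — $13,295: $1,602 finishes the deductible; $11,693 goes to coinsurance; coinsurance $11,693 × 20% = $2,338.60. Patient pays $3,940.60; OOP now $3,940.60.
Claim 2 — $10,154: deductible already satisfied, so patient's share is 20% × $10,154 = $2,030.80. Adding that to $3,940.60 gives $5,971.40, past the $5,800 cap; patient pays only $5,800 − $3,940.60 = $1,859.40.

$1,859.40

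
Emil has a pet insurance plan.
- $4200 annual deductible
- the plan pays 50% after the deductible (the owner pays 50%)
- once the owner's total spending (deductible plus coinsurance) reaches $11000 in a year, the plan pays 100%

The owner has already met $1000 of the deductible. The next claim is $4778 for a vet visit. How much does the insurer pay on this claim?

$1000 of the $4200 deductible is already met, leaving $3200.
That leaves $4778 − $3200 = $1578 for coinsurance.
Owner's 50% share of $1578 is $789.
That puts the owner's cost at $3200 + $789 = $3989 before any cap.
Year-to-date out-of-pocket becomes $1000 + $3989 = $4989, still under the $11000 maximum, so no cap applies.
The plan picks up $4778 − $3989 = $789.

$789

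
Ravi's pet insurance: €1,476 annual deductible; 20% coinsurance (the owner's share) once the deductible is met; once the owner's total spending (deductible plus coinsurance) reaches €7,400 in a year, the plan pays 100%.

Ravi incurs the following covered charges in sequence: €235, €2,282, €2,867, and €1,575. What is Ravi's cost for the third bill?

Bill 1, €235: fully absorbed by the deductible. Cost to owner: €235. OOP to date €235.
Bill 2, €2,282: €1,241 finishes the deductible; €1,041 goes to coinsurance; coinsurance €1,041 × 20% = €208.20. Cost to owner: €1,449.20. OOP to date €1,684.20.
Bill 3, €2,867: deductible met; 20% of €2,867 = €573.40. Cost to owner: €573.40. OOP to date €2,257.60.

€573.40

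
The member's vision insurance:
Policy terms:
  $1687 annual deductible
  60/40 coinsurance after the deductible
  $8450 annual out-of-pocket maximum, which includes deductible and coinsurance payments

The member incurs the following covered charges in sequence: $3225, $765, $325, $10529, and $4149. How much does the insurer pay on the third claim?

Claim 1 — $3225: $1687 finishes the deductible; $1538 goes to coinsurance; coinsurance $1538 × 40% = $615.20. Member owes $2302.20 (running OOP $2302.20). Insurer: $3225 − $2302.20 = $922.80.
Claim 2 — $765: deductible already satisfied, so member's share is 40% × $765 = $306. Member pays $306; OOP now $2608.20. Insurer: $765 − $306 = $459.
Claim 3 — $325: deductible met; 40% of $325 = $130. Member pays $130; OOP now $2738.20. Insurer: $325 − $130 = $195.

$195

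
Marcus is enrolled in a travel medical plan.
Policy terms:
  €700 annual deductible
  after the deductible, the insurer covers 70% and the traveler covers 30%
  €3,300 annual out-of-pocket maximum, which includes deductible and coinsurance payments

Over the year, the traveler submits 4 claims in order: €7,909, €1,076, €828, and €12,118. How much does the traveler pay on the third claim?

€114.50

Bill 1, €7,909: deductible takes €700, €7,209 remains; 30% of €7,209 = €2,162.70. Traveler pays €2,862.70; OOP now €2,862.70.
Bill 2, €1,076: deductible met; 30% of €1,076 = €322.80. Traveler pays €322.80; OOP now €3,185.50.
Bill 3, €828: deductible already satisfied, so traveler's share is 30% × €828 = €248.40. Adding that to €3,185.50 gives €3,433.90, past the €3,300 cap; traveler pays only €3,300 − €3,185.50 = €114.50.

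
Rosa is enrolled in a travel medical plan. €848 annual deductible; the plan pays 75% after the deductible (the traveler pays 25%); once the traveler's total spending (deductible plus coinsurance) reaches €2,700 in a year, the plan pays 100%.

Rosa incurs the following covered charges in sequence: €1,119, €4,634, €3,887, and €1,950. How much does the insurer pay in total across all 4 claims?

€8,890

Claim 1 — €1,119: €848 to deductible, leaving €271; coinsurance €271 × 25% = €67.75. Traveler owes €915.75 (running OOP €915.75). Insurer: €1,119 − €915.75 = €203.25.
Claim 2 — €4,634: deductible met; 25% of €4,634 = €1,158.50. Cost to traveler: €1,158.50. OOP to date €2,074.25. Plan pays €4,634 − €1,158.50 = €3,475.50.
Claim 3 — €3,887: 25% coinsurance on €3,887 = €971.75. OOP would hit €3,046 > €2,700, so the cap limits the traveler to €2,700 − €2,074.25 = €625.75. Insurer: €3,887 − €625.75 = €3,261.25.
Claim 4 — €1,950: deductible already satisfied, so traveler's share is 25% × €1,950 = €487.50. OOP would hit €3,187.50 > €2,700, so the cap limits the traveler to €2,700 − €2,700 = €0. Plan pays €1,950 − €0 = €1,950.
Insurer total: €203.25 + €3,475.50 + €3,261.25 + €1,950 = €8,890.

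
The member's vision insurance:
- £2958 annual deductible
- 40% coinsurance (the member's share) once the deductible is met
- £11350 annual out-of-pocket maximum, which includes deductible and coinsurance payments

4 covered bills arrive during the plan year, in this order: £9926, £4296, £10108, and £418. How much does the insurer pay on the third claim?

£6221.60

Claim 1 — £9926: £2958 finishes the deductible; £6968 goes to coinsurance; member's 40% is £2787.20. Member pays £5745.20; OOP now £5745.20. Insurer: £9926 − £5745.20 = £4180.80.
Claim 2 — £4296: deductible met; 40% of £4296 = £1718.40. Member pays £1718.40; OOP now £7463.60. Plan pays £4296 − £1718.40 = £2577.60.
Claim 3 — £10108: deductible already satisfied, so member's share is 40% × £10108 = £4043.20. That would push OOP to £11506.80, over the £11350 cap, so member pays £11350 − £7463.60 = £3886.40. Plan pays £10108 − £3886.40 = £6221.60.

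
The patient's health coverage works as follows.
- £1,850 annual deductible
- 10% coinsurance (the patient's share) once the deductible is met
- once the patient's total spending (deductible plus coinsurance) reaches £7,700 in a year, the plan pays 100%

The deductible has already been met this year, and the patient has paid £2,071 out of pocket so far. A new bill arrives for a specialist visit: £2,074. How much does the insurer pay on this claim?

The deductible is already satisfied, so the full bill goes to coinsurance.
Patient's 10% share of £2,074 is £207.40.
Year-to-date out-of-pocket becomes £2,071 + £207.40 = £2,278.40, still under the £7,700 maximum, so no cap applies.
Insurer pays the balance: £2,074 − £207.40 = £1,866.60.

£1,866.60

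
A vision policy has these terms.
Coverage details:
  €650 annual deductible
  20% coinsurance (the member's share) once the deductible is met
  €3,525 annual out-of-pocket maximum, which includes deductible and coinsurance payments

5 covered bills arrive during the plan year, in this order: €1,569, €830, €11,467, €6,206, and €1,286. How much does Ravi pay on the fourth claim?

#1 (€1,569): €650 to deductible, leaving €919; member's 20% is €183.80. Cost to member: €833.80. OOP to date €833.80.
#2 (€830): deductible met; 20% of €830 = €166. Cost to member: €166. OOP to date €999.80.
#3 (€11,467): deductible met; 20% of €11,467 = €2,293.40. Member pays €2,293.40; OOP now €3,293.20.
#4 (€6,206): deductible met; 20% of €6,206 = €1,241.20. That would push OOP to €4,534.40, over the €3,525 cap, so member pays €3,525 − €3,293.20 = €231.80.

€231.80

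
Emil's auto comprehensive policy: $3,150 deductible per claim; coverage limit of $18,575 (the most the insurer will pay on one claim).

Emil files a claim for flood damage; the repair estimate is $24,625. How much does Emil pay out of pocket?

Less the $3,150 deductible: $24,625 − $3,150 = $21,475.
The $18,575 per-incident cap binds; insurer pays $18,575.
The policyholder bears the rest of the original loss: $24,625 − $18,575 = $6,050.

$6,050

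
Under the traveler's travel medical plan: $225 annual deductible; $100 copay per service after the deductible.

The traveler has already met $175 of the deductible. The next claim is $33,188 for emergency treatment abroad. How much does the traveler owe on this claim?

Remaining deductible: $225 − $175 = $50.
After the $50 deductible portion, $33,188 − $50 = $33,138 is subject to the copay.
Copay on this service: $100.
That puts the traveler's cost at $50 + $100 = $150.

$150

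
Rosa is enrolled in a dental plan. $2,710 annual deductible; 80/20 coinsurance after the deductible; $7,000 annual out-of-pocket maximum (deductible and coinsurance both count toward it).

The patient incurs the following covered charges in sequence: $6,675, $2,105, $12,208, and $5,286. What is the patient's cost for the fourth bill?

Claim 1 ($6,675): $2,710 to deductible, leaving $3,965; 20% of $3,965 = $793. Patient owes $3,503 (running OOP $3,503).
Claim 2 ($2,105): deductible met; 20% of $2,105 = $421. Patient pays $421; OOP now $3,924.
Claim 3 ($12,208): deductible met; 20% of $12,208 = $2,441.60. Patient owes $2,441.60 (running OOP $6,365.60).
Claim 4 ($5,286): 20% coinsurance on $5,286 = $1,057.20. Adding that to $6,365.60 gives $7,422.80, past the $7,000 cap; patient pays only $7,000 − $6,365.60 = $634.40.

$634.40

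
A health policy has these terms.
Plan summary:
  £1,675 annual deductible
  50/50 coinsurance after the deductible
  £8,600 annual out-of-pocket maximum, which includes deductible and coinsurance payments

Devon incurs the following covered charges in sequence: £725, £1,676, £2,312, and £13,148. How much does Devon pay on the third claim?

£1,156

Claim 1 — £725: entire amount goes to the deductible. Cost to patient: £725. OOP to date £725.
Claim 2 — £1,676: deductible takes £950, £726 remains; coinsurance £726 × 50% = £363. Patient owes £1,313 (running OOP £2,038).
Claim 3 — £2,312: deductible already satisfied, so patient's share is 50% × £2,312 = £1,156. Patient pays £1,156; OOP now £3,194.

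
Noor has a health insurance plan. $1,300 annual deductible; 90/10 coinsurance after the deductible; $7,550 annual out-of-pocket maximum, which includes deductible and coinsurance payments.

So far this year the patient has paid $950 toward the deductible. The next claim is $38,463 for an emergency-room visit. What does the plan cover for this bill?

$34,301.70

Remaining deductible: $1,300 − $950 = $350.
After the $350 deductible portion, $38,463 − $350 = $38,113 is subject to coinsurance.
Coinsurance: $38,113 × 10% = $3,811.30.
That puts the patient's cost at $350 + $3,811.30 = $4,161.30 before any cap.
Total out-of-pocket so far would be $950 + $4,161.30 = $5,111.30, below the $7,550 cap — no reduction.
The insurer covers the remainder: $38,463 − $4,161.30 = $34,301.70.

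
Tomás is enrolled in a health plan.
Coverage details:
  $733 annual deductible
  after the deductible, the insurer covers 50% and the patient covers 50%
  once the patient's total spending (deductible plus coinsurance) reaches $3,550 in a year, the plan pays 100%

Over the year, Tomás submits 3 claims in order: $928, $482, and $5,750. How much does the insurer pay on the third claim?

Claim 1 ($928): deductible takes $733, $195 remains; coinsurance $195 × 50% = $97.50. Patient pays $830.50; OOP now $830.50. Plan pays $928 − $830.50 = $97.50.
Claim 2 ($482): 50% coinsurance on $482 = $241. Patient pays $241; OOP now $1,071.50. Insurer: $482 − $241 = $241.
Claim 3 ($5,750): 50% coinsurance on $5,750 = $2,875. Adding that to $1,071.50 gives $3,946.50, past the $3,550 cap; patient pays only $3,550 − $1,071.50 = $2,478.50. Insurer: $5,750 − $2,478.50 = $3,271.50.

$3,271.50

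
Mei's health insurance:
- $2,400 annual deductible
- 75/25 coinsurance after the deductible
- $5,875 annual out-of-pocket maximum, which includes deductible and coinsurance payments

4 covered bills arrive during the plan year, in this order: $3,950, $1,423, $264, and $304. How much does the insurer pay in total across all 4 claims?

$2,655.75

Bill 1, $3,950: $2,400 to deductible, leaving $1,550; patient's 25% is $387.50. Patient pays $2,787.50; OOP now $2,787.50. Plan pays $3,950 − $2,787.50 = $1,162.50.
Bill 2, $1,423: deductible met; 25% of $1,423 = $355.75. Cost to patient: $355.75. OOP to date $3,143.25. Insurer: $1,423 − $355.75 = $1,067.25.
Bill 3, $264: deductible met; 25% of $264 = $66. Cost to patient: $66. OOP to date $3,209.25. Plan pays $264 − $66 = $198.
Bill 4, $304: deductible met; 25% of $304 = $76. Patient pays $76; OOP now $3,285.25. Insurer: $304 − $76 = $228.
Insurer total = bills − patient's total = $5,941 − $3,285.25 = $2,655.75.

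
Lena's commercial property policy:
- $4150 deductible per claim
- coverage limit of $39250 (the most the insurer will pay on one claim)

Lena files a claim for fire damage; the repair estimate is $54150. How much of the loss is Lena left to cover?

$14900

After the deductible, $54150 − $4150 = $50000 remains.
The $39250 per-incident cap binds; insurer pays $39250.
Business's share is the uncovered remainder: $54150 − $39250 = $14900.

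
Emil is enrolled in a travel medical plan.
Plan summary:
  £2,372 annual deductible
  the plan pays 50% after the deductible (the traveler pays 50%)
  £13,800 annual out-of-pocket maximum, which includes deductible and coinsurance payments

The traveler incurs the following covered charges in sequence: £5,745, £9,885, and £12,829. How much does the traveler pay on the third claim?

#1 (£5,745): £2,372 to deductible, leaving £3,373; traveler's 50% is £1,686.50. Traveler pays £4,058.50; OOP now £4,058.50.
#2 (£9,885): 50% coinsurance on £9,885 = £4,942.50. Cost to traveler: £4,942.50. OOP to date £9,001.
#3 (£12,829): deductible already satisfied, so traveler's share is 50% × £12,829 = £6,414.50. OOP would hit £15,415.50 > £13,800, so the cap limits the traveler to £13,800 − £9,001 = £4,799.

£4,799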